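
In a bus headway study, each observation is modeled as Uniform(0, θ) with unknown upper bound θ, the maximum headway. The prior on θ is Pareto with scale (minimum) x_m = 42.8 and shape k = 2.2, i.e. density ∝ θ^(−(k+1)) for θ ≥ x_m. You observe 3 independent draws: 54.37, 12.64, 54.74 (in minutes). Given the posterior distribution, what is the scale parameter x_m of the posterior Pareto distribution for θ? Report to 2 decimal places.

A Pareto(scale x_m, shape k) prior on the upper bound θ of Uniform(0, θ) is conjugate: posterior is Pareto(max(x_m, max xᵢ), k + n).
Sample maximum = 54.74; prior scale x_m = 42.8 → posterior scale = max = 54.74.
Posterior shape = 2.2 + 3 = 5.2.
Posterior scale x_m = 54.74.

54.74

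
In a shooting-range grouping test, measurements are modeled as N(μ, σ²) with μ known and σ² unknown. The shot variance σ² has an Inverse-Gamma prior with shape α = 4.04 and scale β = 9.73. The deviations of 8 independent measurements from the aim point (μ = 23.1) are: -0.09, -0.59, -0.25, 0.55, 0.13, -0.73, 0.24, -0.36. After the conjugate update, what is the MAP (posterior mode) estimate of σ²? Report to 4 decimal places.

With known mean μ and an Inverse-Gamma(α, β) prior on σ², the Normal likelihood is conjugate: posterior is Inv-Gamma(α + n/2, β + Σ(xᵢ−μ)²/2).
Σ(xᵢ−μ)² = (-0.09)² + (-0.59)² + (-0.25)² + (0.55)² + (0.13)² + (-0.73)² + (0.24)² + (-0.36)² = 1.4582.
Posterior: Inv-Gamma(4.04 + 8/2, 9.73 + 1.4582/2) = Inv-Gamma(8.04, 10.45910).
Mode = β/(α+1) = 10.45910/9.04 = 1.1570.

1.1570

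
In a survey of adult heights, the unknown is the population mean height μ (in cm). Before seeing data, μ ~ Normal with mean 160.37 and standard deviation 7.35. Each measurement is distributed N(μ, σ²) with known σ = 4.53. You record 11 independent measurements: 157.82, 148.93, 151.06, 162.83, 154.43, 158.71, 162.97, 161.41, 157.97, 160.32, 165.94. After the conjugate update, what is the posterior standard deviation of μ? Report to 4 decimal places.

For Normal data with known variance σ², a Normal(μ₀, σ₀²) prior on μ is conjugate. Posterior precision = 1/σ₀² + n/σ²; posterior mean is the precision-weighted average of μ₀ and x̄.
σ₀² = 7.35² = 54.0225, σ² = 4.53² = 20.5209; σ² + n·σ₀² = 20.5209 + 11·54.0225 = 614.7684.
Posterior precision = 1/σ₀² + n/σ² = 1/54.0225 + 11/20.5209 = (σ² + n·σ₀²)/(σ₀²σ²) = 614.7684/(54.0225·20.5209); posterior variance σₙ² = σ₀²σ²/(σ² + n·σ₀²) = 54.0225·20.5209/614.7684 = 1.803265.
Posterior SD = √σₙ² = √(54.0225·20.5209/614.7684) = 1.3429.

1.3429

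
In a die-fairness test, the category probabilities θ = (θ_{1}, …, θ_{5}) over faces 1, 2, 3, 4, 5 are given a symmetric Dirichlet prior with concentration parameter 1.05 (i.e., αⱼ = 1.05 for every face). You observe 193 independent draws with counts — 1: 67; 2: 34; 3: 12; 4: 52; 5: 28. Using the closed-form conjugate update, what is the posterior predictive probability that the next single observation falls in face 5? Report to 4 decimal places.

The Dirichlet prior is conjugate to the Multinomial likelihood: each posterior αⱼ = prior αⱼ + observed count nⱼ.
Posterior concentration: (68.05, 35.05, 13.05, 53.05, 29.05), total = 198.25.
P(next = 5 | data) = α_{5}/Σα = 0.1465.

0.1465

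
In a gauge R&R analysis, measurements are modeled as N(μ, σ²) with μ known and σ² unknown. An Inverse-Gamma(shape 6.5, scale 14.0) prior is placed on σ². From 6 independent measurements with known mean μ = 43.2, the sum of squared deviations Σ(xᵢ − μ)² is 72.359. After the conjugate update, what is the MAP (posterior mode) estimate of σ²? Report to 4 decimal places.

With known mean μ and an Inverse-Gamma(α, β) prior on σ², the Normal likelihood is conjugate: posterior is Inv-Gamma(α + n/2, β + Σ(xᵢ−μ)²/2).
Posterior: Inv-Gamma(6.5 + 6/2, 14.0 + 72.359/2) = Inv-Gamma(9.50, 50.1795).
Mode = β/(α+1) = 50.1795/10.50 = 4.7790.

4.7790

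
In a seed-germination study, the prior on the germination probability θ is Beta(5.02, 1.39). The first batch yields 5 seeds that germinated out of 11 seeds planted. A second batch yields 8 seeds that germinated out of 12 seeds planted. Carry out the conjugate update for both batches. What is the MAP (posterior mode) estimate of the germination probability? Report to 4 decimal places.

The Beta prior is conjugate to a Binomial/Bernoulli likelihood; the update adds successes to α and failures to β.
After batch 1: Beta(5.02+5, 1.39+6) = Beta(10.02, 7.39).
After batch 2: Beta(10.02+8, 7.39+4) = Beta(18.02, 11.39).
Mode of Beta(a,b) for a,b>1 is (a−1)/(a+b−2) = 17.02/27.41 = 0.6209.

0.6209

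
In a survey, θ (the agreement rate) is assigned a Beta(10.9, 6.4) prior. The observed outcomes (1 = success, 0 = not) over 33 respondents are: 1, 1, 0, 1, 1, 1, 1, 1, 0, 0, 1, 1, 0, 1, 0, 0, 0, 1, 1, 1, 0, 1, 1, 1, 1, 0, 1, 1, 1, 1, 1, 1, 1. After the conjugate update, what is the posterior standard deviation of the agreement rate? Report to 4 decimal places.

The Beta prior is conjugate to a Binomial/Bernoulli likelihood; the update adds successes to α and failures to β.
Posterior: Beta(α+k, β+n−k) = Beta(10.9+24, 6.4+9) = Beta(34.9, 15.4).
Var = αβ/((α+β)²(α+β+1)) = 34.9·15.4/(50.3²·51.3) = 0.00414088; SD = √0.00414088 = 0.0643.

0.0643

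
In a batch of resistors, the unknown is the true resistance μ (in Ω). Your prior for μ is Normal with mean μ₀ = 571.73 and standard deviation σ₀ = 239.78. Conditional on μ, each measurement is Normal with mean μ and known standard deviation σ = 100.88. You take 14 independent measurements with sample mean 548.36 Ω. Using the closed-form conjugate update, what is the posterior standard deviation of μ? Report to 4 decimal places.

26.7925

For Normal data with known variance σ², a Normal(μ₀, σ₀²) prior on μ is conjugate. Posterior precision = 1/σ₀² + n/σ²; posterior mean is the precision-weighted average of μ₀ and x̄.
σ₀² = 239.78² = 57494.4484, σ² = 100.88² = 10176.7744; σ² + n·σ₀² = 10176.7744 + 14·57494.4484 = 815099.052.
Posterior precision = 1/σ₀² + n/σ² = 1/57494.4484 + 14/10176.7744 = (σ² + n·σ₀²)/(σ₀²σ²) = 815099.052/(57494.4484·10176.7744); posterior variance σₙ² = σ₀²σ²/(σ² + n·σ₀²) = 57494.4484·10176.7744/815099.052 = 717.836721.
Posterior SD = √σₙ² = √(57494.4484·10176.7744/815099.052) = 26.7925.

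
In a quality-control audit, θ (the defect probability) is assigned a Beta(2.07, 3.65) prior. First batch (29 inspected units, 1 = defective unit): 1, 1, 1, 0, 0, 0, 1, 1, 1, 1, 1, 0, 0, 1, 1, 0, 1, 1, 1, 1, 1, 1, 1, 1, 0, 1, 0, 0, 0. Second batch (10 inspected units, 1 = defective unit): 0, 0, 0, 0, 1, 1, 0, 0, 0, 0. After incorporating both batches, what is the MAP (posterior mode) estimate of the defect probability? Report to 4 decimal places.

The Beta prior is conjugate to a Binomial/Bernoulli likelihood; the update adds successes to α and failures to β.
After batch 1: Beta(2.07+19, 3.65+10) = Beta(21.07, 13.65).
After batch 2: Beta(21.07+2, 13.65+8) = Beta(23.07, 21.65).
Mode of Beta(a,b) for a,b>1 is (a−1)/(a+b−2) = 22.07/42.72 = 0.5166.

0.5166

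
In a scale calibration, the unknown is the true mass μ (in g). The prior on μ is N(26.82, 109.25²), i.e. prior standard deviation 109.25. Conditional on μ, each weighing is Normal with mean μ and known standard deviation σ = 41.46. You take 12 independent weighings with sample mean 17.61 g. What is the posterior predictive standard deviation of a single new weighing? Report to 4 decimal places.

For Normal data with known variance σ², a Normal(μ₀, σ₀²) prior on μ is conjugate. Posterior precision = 1/σ₀² + n/σ²; posterior mean is the precision-weighted average of μ₀ and x̄.
σ₀² = 109.25² = 11935.5625, σ² = 41.46² = 1718.9316; σ² + n·σ₀² = 1718.9316 + 12·11935.5625 = 144945.6816.
Posterior precision = 1/σ₀² + n/σ² = 1/11935.5625 + 12/1718.9316 = (σ² + n·σ₀²)/(σ₀²σ²) = 144945.6816/(11935.5625·1718.9316); posterior variance σₙ² = σ₀²σ²/(σ² + n·σ₀²) = 11935.5625·1718.9316/144945.6816 = 141.545545.
Predictive variance for one new observation = σₙ² + σ² = 11935.5625·1718.9316/144945.6816 + 1718.9316 = σ²·(σ₀² + 144945.6816)/144945.6816 = 1718.9316·156881.2441/144945.6816 = 1860.477145; SD = √(1718.9316·156881.2441/144945.6816) = 43.1332.

43.1332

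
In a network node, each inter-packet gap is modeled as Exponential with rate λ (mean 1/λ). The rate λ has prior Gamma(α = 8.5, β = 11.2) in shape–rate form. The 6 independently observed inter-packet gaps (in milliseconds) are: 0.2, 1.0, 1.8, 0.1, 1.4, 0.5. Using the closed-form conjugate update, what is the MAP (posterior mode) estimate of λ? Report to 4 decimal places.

With a Gamma(shape α, rate β) prior on the exponential rate λ, the posterior after n observations with total T = Σxᵢ is Gamma(α+n, β+T).
Sum of observations T = 5.0 milliseconds; n = 6.
Posterior: Gamma(8.5+6, 11.2+5.0) = Gamma(14.5, 16.2).
Mode = (α−1)/β = 0.8333.

0.8333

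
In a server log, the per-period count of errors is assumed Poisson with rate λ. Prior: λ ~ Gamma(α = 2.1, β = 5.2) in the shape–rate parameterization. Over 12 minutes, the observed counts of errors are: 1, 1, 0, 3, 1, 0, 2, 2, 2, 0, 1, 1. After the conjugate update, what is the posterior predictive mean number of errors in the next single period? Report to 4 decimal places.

With a Gamma(shape α, rate β) prior, the Poisson likelihood is conjugate: the posterior is Gamma(α + ΣXᵢ, β + n).
Sum of counts S = 14 over n = 12 minutes.
Posterior: Gamma(α+S, β+n) = Gamma(2.1+14, 5.2+12) = Gamma(16.1, 17.2).
The predictive distribution for one future period is NegBinom with mean α/β = 0.9360.

0.9360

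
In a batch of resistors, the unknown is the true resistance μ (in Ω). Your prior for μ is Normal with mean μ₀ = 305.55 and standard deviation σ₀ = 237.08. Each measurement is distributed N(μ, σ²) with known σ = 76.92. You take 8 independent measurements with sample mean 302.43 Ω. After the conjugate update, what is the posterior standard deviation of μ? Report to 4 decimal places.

For Normal data with known variance σ², a Normal(μ₀, σ₀²) prior on μ is conjugate. Posterior precision = 1/σ₀² + n/σ²; posterior mean is the precision-weighted average of μ₀ and x̄.
σ₀² = 237.08² = 56206.9264, σ² = 76.92² = 5916.6864; σ² + n·σ₀² = 5916.6864 + 8·56206.9264 = 455572.0976.
Posterior precision = 1/σ₀² + n/σ² = 1/56206.9264 + 8/5916.6864 = (σ² + n·σ₀²)/(σ₀²σ²) = 455572.0976/(56206.9264·5916.6864); posterior variance σₙ² = σ₀²σ²/(σ² + n·σ₀²) = 56206.9264·5916.6864/455572.0976 = 729.980521.
Posterior SD = √σₙ² = √(56206.9264·5916.6864/455572.0976) = 27.0182.

27.0182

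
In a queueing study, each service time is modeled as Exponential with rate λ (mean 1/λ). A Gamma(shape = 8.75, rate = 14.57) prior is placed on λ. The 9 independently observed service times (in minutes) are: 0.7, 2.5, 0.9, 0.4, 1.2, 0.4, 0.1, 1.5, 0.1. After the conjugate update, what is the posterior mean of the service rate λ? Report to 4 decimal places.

With a Gamma(shape α, rate β) prior on the exponential rate λ, the posterior after n observations with total T = Σxᵢ is Gamma(α+n, β+T).
Sum of observations T = 7.8 minutes; n = 9.
Posterior: Gamma(8.75+9, 14.57+7.8) = Gamma(17.75, 22.37).
Posterior mean of λ = α/β = 17.75/22.37 = 0.7935.

0.7935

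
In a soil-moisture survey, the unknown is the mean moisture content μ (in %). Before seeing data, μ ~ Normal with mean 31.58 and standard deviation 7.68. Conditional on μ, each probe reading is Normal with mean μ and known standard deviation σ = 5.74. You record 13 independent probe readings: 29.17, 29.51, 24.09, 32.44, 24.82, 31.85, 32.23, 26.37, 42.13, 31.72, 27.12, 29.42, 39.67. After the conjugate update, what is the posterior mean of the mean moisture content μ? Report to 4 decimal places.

30.8425

For Normal data with known variance σ², a Normal(μ₀, σ₀²) prior on μ is conjugate. Posterior precision = 1/σ₀² + n/σ²; posterior mean is the precision-weighted average of μ₀ and x̄.
Σxᵢ = 29.17 + 29.51 + 24.09 + 32.44 + 24.82 + 31.85 + 32.23 + 26.37 + 42.13 + 31.72 + 27.12 + 29.42 + 39.67 = 400.54, so n·x̄ = 400.54.
σ₀² = 7.68² = 58.9824, σ² = 5.74² = 32.9476; σ² + n·σ₀² = 32.9476 + 13·58.9824 = 799.7188.
Posterior mean = (μ₀/σ₀² + n·x̄/σ²)/(1/σ₀² + n/σ²) = (σ²·μ₀ + σ₀²·n·x̄)/(σ² + n·σ₀²) = (32.9476·31.58 + 58.9824·400.54)/799.7188 = 24665.295704/799.7188 = 30.8425.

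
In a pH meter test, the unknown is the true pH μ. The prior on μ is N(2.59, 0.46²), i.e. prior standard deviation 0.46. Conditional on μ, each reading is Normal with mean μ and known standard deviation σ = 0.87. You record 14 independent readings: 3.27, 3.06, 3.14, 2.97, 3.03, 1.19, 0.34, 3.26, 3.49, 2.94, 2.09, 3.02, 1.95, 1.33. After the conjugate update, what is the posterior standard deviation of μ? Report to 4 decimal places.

0.2075

For Normal data with known variance σ², a Normal(μ₀, σ₀²) prior on μ is conjugate. Posterior precision = 1/σ₀² + n/σ²; posterior mean is the precision-weighted average of μ₀ and x̄.
σ₀² = 0.46² = 0.2116, σ² = 0.87² = 0.7569; σ² + n·σ₀² = 0.7569 + 14·0.2116 = 3.7193.
Posterior precision = 1/σ₀² + n/σ² = 1/0.2116 + 14/0.7569 = (σ² + n·σ₀²)/(σ₀²σ²) = 3.7193/(0.2116·0.7569); posterior variance σₙ² = σ₀²σ²/(σ² + n·σ₀²) = 0.2116·0.7569/3.7193 = 0.043062.
Posterior SD = √σₙ² = √(0.2116·0.7569/3.7193) = 0.2075.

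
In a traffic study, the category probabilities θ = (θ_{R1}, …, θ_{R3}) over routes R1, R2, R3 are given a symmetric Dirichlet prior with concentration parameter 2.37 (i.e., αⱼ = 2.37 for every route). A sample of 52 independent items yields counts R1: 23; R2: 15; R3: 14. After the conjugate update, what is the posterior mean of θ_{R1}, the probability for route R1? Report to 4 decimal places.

The Dirichlet prior is conjugate to the Multinomial likelihood: each posterior αⱼ = prior αⱼ + observed count nⱼ.
Posterior concentration: (25.37, 17.37, 16.37), total = 59.11.
E[θ_{R1}|data] = α_{R1}/Σα = 25.37/59.11 = 0.4292.

0.4292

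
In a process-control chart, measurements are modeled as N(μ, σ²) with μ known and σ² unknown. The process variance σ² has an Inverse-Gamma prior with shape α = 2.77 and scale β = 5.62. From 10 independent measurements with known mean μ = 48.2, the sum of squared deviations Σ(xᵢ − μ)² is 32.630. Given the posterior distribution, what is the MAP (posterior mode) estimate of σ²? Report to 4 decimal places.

2.5011

With known mean μ and an Inverse-Gamma(α, β) prior on σ², the Normal likelihood is conjugate: posterior is Inv-Gamma(α + n/2, β + Σ(xᵢ−μ)²/2).
Posterior: Inv-Gamma(2.77 + 10/2, 5.62 + 32.630/2) = Inv-Gamma(7.77, 21.9350).
Mode = β/(α+1) = 21.9350/8.77 = 2.5011.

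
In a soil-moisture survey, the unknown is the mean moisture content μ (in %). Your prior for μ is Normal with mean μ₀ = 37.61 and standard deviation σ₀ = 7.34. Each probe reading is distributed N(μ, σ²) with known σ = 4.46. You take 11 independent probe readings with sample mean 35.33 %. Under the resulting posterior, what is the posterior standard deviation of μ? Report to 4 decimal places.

For Normal data with known variance σ², a Normal(μ₀, σ₀²) prior on μ is conjugate. Posterior precision = 1/σ₀² + n/σ²; posterior mean is the precision-weighted average of μ₀ and x̄.
σ₀² = 7.34² = 53.8756, σ² = 4.46² = 19.8916; σ² + n·σ₀² = 19.8916 + 11·53.8756 = 612.5232.
Posterior precision = 1/σ₀² + n/σ² = 1/53.8756 + 11/19.8916 = (σ² + n·σ₀²)/(σ₀²σ²) = 612.5232/(53.8756·19.8916); posterior variance σₙ² = σ₀²σ²/(σ² + n·σ₀²) = 53.8756·19.8916/612.5232 = 1.749602.
Posterior SD = √σₙ² = √(53.8756·19.8916/612.5232) = 1.3227.

1.3227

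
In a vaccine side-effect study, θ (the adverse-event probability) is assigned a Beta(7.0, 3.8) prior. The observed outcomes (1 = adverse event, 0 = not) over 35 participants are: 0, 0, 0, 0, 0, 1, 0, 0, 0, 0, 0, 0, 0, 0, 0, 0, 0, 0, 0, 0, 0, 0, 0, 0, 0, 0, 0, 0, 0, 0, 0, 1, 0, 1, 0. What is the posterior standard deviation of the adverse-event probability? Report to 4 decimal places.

0.0604

The Beta prior is conjugate to a Binomial/Bernoulli likelihood; the update adds successes to α and failures to β.
Posterior: Beta(α+k, β+n−k) = Beta(7.0+3, 3.8+32) = Beta(10.0, 35.8).
Var = αβ/((α+β)²(α+β+1)) = 10.0·35.8/(45.8²·46.8) = 0.00364675; SD = √0.00364675 = 0.0604.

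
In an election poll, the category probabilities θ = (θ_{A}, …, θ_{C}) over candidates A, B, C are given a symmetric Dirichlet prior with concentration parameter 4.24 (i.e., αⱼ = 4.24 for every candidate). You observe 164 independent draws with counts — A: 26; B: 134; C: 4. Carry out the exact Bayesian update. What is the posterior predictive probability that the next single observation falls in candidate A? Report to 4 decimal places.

0.1711

The Dirichlet prior is conjugate to the Multinomial likelihood: each posterior αⱼ = prior αⱼ + observed count nⱼ.
Posterior concentration: (30.24, 138.24, 8.24), total = 176.72.
P(next = A | data) = α_{A}/Σα = 0.1711.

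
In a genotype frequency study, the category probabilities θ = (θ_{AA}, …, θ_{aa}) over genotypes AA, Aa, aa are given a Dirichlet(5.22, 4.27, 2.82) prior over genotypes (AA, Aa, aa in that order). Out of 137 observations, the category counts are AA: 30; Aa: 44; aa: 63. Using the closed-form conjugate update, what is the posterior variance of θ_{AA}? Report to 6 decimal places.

The Dirichlet prior is conjugate to the Multinomial likelihood: each posterior αⱼ = prior αⱼ + observed count nⱼ.
Posterior concentration: (35.22, 48.27, 65.82), total = 149.31.
Var[θ_j] = α_j(Σα−α_j)/((Σα)²(Σα+1)) = 35.22·114.09/(149.31²·150.31) = 0.001199.

0.001199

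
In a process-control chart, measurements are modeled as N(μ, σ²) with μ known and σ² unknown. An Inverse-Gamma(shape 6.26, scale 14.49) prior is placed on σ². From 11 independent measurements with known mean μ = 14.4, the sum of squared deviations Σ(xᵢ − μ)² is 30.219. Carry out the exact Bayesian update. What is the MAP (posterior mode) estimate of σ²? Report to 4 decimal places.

2.3197

With known mean μ and an Inverse-Gamma(α, β) prior on σ², the Normal likelihood is conjugate: posterior is Inv-Gamma(α + n/2, β + Σ(xᵢ−μ)²/2).
Posterior: Inv-Gamma(6.26 + 11/2, 14.49 + 30.219/2) = Inv-Gamma(11.76, 29.5995).
Mode = β/(α+1) = 29.5995/12.76 = 2.3197.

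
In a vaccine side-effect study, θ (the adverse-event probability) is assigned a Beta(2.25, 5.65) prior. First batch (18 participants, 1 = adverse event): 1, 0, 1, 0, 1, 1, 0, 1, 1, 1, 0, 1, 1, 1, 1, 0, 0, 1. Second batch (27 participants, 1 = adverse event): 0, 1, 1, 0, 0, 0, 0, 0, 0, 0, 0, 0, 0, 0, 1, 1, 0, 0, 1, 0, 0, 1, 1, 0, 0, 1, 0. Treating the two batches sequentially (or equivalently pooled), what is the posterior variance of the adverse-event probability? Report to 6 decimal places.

0.004521

The Beta prior is conjugate to a Binomial/Bernoulli likelihood; the update adds successes to α and failures to β.
After batch 1: Beta(2.25+12, 5.65+6) = Beta(14.25, 11.65).
After batch 2: Beta(14.25+8, 11.65+19) = Beta(22.25, 30.65).
Var = αβ/((α+β)²(α+β+1)) = 22.25·30.65/(52.90²·53.90) = 0.004521.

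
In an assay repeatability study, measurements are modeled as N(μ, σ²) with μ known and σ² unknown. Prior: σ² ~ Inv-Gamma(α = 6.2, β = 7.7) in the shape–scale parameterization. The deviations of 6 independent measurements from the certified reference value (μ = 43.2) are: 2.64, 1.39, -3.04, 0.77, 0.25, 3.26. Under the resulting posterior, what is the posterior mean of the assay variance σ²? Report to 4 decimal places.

With known mean μ and an Inverse-Gamma(α, β) prior on σ², the Normal likelihood is conjugate: posterior is Inv-Gamma(α + n/2, β + Σ(xᵢ−μ)²/2).
Σ(xᵢ−μ)² = (2.64)² + (1.39)² + (-3.04)² + (0.77)² + (0.25)² + (3.26)² = 29.4263.
Posterior: Inv-Gamma(6.2 + 6/2, 7.7 + 29.4263/2) = Inv-Gamma(9.20, 22.41315).
E[σ²|data] = β/(α−1) = 22.41315/8.20 = 2.7333.

2.7333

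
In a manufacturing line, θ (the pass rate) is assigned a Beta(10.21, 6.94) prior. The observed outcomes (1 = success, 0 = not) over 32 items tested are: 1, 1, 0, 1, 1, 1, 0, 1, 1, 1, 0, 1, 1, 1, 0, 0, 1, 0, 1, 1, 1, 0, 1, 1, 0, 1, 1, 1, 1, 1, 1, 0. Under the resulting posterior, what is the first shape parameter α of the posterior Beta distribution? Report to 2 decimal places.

33.21

The Beta prior is conjugate to a Binomial/Bernoulli likelihood; the update adds successes to α and failures to β.
Posterior: Beta(α+k, β+n−k) = Beta(10.21+23, 6.94+9) = Beta(33.21, 15.94).
Posterior α = 33.21.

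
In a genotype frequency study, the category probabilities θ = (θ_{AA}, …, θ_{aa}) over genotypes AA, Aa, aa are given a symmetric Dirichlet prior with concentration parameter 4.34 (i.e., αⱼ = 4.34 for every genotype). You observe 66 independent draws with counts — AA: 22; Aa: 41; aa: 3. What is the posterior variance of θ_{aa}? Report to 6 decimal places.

The Dirichlet prior is conjugate to the Multinomial likelihood: each posterior αⱼ = prior αⱼ + observed count nⱼ.
Posterior concentration: (26.34, 45.34, 7.34), total = 79.02.
Var[θ_j] = α_j(Σα−α_j)/((Σα)²(Σα+1)) = 7.34·71.68/(79.02²·80.02) = 0.001053.

0.001053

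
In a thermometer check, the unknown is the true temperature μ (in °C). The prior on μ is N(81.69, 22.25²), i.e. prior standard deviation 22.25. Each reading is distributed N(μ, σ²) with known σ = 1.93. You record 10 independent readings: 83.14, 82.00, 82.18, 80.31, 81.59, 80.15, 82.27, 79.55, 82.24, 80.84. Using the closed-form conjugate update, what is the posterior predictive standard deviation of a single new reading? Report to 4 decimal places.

2.0241

For Normal data with known variance σ², a Normal(μ₀, σ₀²) prior on μ is conjugate. Posterior precision = 1/σ₀² + n/σ²; posterior mean is the precision-weighted average of μ₀ and x̄.
σ₀² = 22.25² = 495.0625, σ² = 1.93² = 3.7249; σ² + n·σ₀² = 3.7249 + 10·495.0625 = 4954.3499.
Posterior precision = 1/σ₀² + n/σ² = 1/495.0625 + 10/3.7249 = (σ² + n·σ₀²)/(σ₀²σ²) = 4954.3499/(495.0625·3.7249); posterior variance σₙ² = σ₀²σ²/(σ² + n·σ₀²) = 495.0625·3.7249/4954.3499 = 0.372210.
Predictive variance for one new observation = σₙ² + σ² = 495.0625·3.7249/4954.3499 + 3.7249 = σ²·(σ₀² + 4954.3499)/4954.3499 = 3.7249·5449.4124/4954.3499 = 4.097110; SD = √(3.7249·5449.4124/4954.3499) = 2.0241.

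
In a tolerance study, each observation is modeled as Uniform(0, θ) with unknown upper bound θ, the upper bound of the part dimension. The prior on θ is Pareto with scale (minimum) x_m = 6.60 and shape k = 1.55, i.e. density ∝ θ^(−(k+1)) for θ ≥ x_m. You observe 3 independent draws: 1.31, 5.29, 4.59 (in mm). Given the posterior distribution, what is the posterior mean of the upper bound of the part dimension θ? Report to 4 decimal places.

8.4592

A Pareto(scale x_m, shape k) prior on the upper bound θ of Uniform(0, θ) is conjugate: posterior is Pareto(max(x_m, max xᵢ), k + n).
Sample maximum = 5.29; prior scale x_m = 6.60 → posterior scale = max = 6.60.
Posterior shape = 1.55 + 3 = 4.55.
E[θ|data] = k·x_m/(k−1) = 4.55·6.60/3.55 = 8.4592.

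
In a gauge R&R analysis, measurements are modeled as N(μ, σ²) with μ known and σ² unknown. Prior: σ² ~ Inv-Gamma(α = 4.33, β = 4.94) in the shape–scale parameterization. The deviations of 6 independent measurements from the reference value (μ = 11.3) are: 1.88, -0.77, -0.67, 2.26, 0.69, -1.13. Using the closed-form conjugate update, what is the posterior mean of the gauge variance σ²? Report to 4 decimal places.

1.6838

With known mean μ and an Inverse-Gamma(α, β) prior on σ², the Normal likelihood is conjugate: posterior is Inv-Gamma(α + n/2, β + Σ(xᵢ−μ)²/2).
Σ(xᵢ−μ)² = (1.88)² + (-0.77)² + (-0.67)² + (2.26)² + (0.69)² + (-1.13)² = 11.4368.
Posterior: Inv-Gamma(4.33 + 6/2, 4.94 + 11.4368/2) = Inv-Gamma(7.33, 10.65840).
E[σ²|data] = β/(α−1) = 10.65840/6.33 = 1.6838.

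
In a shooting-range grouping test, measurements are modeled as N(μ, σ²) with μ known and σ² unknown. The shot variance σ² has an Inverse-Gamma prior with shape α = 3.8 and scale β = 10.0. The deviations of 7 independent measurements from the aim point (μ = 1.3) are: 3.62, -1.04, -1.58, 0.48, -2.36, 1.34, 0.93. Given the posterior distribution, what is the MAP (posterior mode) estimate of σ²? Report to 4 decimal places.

With known mean μ and an Inverse-Gamma(α, β) prior on σ², the Normal likelihood is conjugate: posterior is Inv-Gamma(α + n/2, β + Σ(xᵢ−μ)²/2).
Σ(xᵢ−μ)² = (3.62)² + (-1.04)² + (-1.58)² + (0.48)² + (-2.36)² + (1.34)² + (0.93)² = 25.1429.
Posterior: Inv-Gamma(3.8 + 7/2, 10.0 + 25.1429/2) = Inv-Gamma(7.30, 22.57145).
Mode = β/(α+1) = 22.57145/8.30 = 2.7195.

2.7195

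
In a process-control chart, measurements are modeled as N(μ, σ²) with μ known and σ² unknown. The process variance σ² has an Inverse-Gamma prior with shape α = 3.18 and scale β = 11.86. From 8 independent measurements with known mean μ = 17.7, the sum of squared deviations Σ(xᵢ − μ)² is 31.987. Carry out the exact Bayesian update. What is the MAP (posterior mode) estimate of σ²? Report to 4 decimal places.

3.4051

With known mean μ and an Inverse-Gamma(α, β) prior on σ², the Normal likelihood is conjugate: posterior is Inv-Gamma(α + n/2, β + Σ(xᵢ−μ)²/2).
Posterior: Inv-Gamma(3.18 + 8/2, 11.86 + 31.987/2) = Inv-Gamma(7.18, 27.8535).
Mode = β/(α+1) = 27.8535/8.18 = 3.4051.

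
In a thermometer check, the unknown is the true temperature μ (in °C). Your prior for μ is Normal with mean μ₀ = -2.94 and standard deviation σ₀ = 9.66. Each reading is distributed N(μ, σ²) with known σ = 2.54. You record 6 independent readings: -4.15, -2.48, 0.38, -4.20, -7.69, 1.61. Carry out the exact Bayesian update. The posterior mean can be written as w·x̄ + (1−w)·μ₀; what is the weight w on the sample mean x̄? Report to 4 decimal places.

For Normal data with known variance σ², a Normal(μ₀, σ₀²) prior on μ is conjugate. Posterior precision = 1/σ₀² + n/σ²; posterior mean is the precision-weighted average of μ₀ and x̄.
σ₀² = 9.66² = 93.3156, σ² = 2.54² = 6.4516. Prior precision 1/σ₀² = 1/93.3156; data precision n/σ² = 6/6.4516.
w = (n/σ²)/(1/σ₀² + n/σ²) = n·σ₀²/(σ² + n·σ₀²) = 6·93.3156/(6.4516 + 6·93.3156) = 559.8936/566.3452 = 0.9886.

0.9886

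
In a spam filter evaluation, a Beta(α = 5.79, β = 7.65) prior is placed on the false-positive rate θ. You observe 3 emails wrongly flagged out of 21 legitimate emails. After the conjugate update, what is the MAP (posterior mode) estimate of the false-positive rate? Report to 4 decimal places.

0.2401

The Beta prior is conjugate to a Binomial/Bernoulli likelihood; the update adds successes to α and failures to β.
Posterior: Beta(α+k, β+n−k) = Beta(5.79+3, 7.65+18) = Beta(8.79, 25.65).
Mode of Beta(a,b) for a,b>1 is (a−1)/(a+b−2) = 7.79/32.44 = 0.2401.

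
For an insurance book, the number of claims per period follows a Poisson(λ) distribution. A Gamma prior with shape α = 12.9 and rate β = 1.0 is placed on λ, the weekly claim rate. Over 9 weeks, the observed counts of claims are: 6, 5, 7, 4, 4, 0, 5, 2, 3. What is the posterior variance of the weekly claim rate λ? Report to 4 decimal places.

With a Gamma(shape α, rate β) prior, the Poisson likelihood is conjugate: the posterior is Gamma(α + ΣXᵢ, β + n).
Sum of counts S = 36 over n = 9 weeks.
Posterior: Gamma(α+S, β+n) = Gamma(12.9+36, 1.0+9) = Gamma(48.9, 10.0).
Var = α/β² = 48.9/10.0² = 0.4890.

0.4890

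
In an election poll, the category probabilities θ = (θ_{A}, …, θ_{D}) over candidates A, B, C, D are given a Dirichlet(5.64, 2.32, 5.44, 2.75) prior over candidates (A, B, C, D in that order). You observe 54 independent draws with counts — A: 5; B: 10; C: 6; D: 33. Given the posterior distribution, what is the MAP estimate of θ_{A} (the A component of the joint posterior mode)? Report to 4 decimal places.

The Dirichlet prior is conjugate to the Multinomial likelihood: each posterior αⱼ = prior αⱼ + observed count nⱼ.
Posterior concentration: (10.64, 12.32, 11.44, 35.75), total = 70.15.
Joint mode component: (α_{A}−1)/(Σα−K) = 9.64/66.15 = 0.1457.

0.1457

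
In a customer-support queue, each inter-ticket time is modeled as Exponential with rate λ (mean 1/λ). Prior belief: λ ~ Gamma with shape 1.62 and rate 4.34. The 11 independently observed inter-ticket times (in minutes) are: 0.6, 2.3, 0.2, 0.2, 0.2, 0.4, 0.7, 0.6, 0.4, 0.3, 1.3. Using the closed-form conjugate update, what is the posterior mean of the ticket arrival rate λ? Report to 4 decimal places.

1.0936

With a Gamma(shape α, rate β) prior on the exponential rate λ, the posterior after n observations with total T = Σxᵢ is Gamma(α+n, β+T).
Sum of observations T = 7.2 minutes; n = 11.
Posterior: Gamma(1.62+11, 4.34+7.2) = Gamma(12.62, 11.54).
Posterior mean of λ = α/β = 12.62/11.54 = 1.0936.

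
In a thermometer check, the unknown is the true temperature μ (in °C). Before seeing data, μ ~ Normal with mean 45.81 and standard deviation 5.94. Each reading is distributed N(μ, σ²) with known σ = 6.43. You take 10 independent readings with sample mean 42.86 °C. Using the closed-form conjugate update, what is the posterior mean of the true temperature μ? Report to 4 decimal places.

For Normal data with known variance σ², a Normal(μ₀, σ₀²) prior on μ is conjugate. Posterior precision = 1/σ₀² + n/σ²; posterior mean is the precision-weighted average of μ₀ and x̄.
n·x̄ = 10·42.86 = 428.6.
σ₀² = 5.94² = 35.2836, σ² = 6.43² = 41.3449; σ² + n·σ₀² = 41.3449 + 10·35.2836 = 394.1809.
Posterior mean = (μ₀/σ₀² + n·x̄/σ²)/(1/σ₀² + n/σ²) = (σ²·μ₀ + σ₀²·n·x̄)/(σ² + n·σ₀²) = (41.3449·45.81 + 35.2836·428.6)/394.1809 = 17016.560829/394.1809 = 43.1694.

43.1694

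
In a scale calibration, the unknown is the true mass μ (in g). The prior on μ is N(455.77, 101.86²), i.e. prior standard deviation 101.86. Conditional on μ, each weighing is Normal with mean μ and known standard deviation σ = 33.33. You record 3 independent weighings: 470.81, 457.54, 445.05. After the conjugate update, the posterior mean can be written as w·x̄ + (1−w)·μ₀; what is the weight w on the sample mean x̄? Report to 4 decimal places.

For Normal data with known variance σ², a Normal(μ₀, σ₀²) prior on μ is conjugate. Posterior precision = 1/σ₀² + n/σ²; posterior mean is the precision-weighted average of μ₀ and x̄.
σ₀² = 101.86² = 10375.4596, σ² = 33.33² = 1110.8889. Prior precision 1/σ₀² = 1/10375.4596; data precision n/σ² = 3/1110.8889.
w = (n/σ²)/(1/σ₀² + n/σ²) = n·σ₀²/(σ² + n·σ₀²) = 3·10375.4596/(1110.8889 + 3·10375.4596) = 31126.3788/32237.2677 = 0.9655.

0.9655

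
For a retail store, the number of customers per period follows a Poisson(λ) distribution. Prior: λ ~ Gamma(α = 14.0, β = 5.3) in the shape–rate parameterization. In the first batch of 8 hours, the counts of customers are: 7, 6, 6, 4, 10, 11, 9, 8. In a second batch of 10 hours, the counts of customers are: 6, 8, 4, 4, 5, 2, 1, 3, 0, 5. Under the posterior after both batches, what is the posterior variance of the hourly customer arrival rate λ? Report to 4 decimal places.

0.2081

With a Gamma(shape α, rate β) prior, the Poisson likelihood is conjugate: the posterior is Gamma(α + ΣXᵢ, β + n).
Batch 1: sum of counts S = 61 over n = 8 hours.
After batch 1: Gamma(α+S, β+n) = Gamma(14.0+61, 5.3+8) = Gamma(75.0, 13.3).
Batch 2: sum of counts S = 38 over n = 10 hours.
After batch 2: Gamma(α+S, β+n) = Gamma(75.0+38, 13.3+10) = Gamma(113.0, 23.3).
Var = α/β² = 113.0/23.3² = 0.2081.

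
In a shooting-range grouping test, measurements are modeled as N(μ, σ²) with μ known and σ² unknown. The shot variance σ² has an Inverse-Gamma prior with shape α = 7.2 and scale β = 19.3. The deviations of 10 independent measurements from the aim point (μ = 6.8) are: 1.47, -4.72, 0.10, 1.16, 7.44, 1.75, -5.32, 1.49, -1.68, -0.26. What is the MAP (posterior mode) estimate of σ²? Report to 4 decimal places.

With known mean μ and an Inverse-Gamma(α, β) prior on σ², the Normal likelihood is conjugate: posterior is Inv-Gamma(α + n/2, β + Σ(xᵢ−μ)²/2).
Σ(xᵢ−μ)² = (1.47)² + (-4.72)² + (0.10)² + (1.16)² + (7.44)² + (1.75)² + (-5.32)² + (1.49)² + (-1.68)² + (-0.26)² = 117.6235.
Posterior: Inv-Gamma(7.2 + 10/2, 19.3 + 117.6235/2) = Inv-Gamma(12.20, 78.11175).
Mode = β/(α+1) = 78.11175/13.20 = 5.9176.

5.9176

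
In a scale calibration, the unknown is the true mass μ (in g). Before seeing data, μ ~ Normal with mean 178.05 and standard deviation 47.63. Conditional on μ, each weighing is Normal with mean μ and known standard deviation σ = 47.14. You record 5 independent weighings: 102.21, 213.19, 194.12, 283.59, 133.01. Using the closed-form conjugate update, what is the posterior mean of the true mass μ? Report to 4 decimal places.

184.0488

For Normal data with known variance σ², a Normal(μ₀, σ₀²) prior on μ is conjugate. Posterior precision = 1/σ₀² + n/σ²; posterior mean is the precision-weighted average of μ₀ and x̄.
Σxᵢ = 102.21 + 213.19 + 194.12 + 283.59 + 133.01 = 926.12, so n·x̄ = 926.12.
σ₀² = 47.63² = 2268.6169, σ² = 47.14² = 2222.1796; σ² + n·σ₀² = 2222.1796 + 5·2268.6169 = 13565.2641.
Posterior mean = (μ₀/σ₀² + n·x̄/σ²)/(1/σ₀² + n/σ²) = (σ²·μ₀ + σ₀²·n·x̄)/(σ² + n·σ₀²) = (2222.1796·178.05 + 2268.6169·926.12)/13565.2641 = 2496670.561208/13565.2641 = 184.0488.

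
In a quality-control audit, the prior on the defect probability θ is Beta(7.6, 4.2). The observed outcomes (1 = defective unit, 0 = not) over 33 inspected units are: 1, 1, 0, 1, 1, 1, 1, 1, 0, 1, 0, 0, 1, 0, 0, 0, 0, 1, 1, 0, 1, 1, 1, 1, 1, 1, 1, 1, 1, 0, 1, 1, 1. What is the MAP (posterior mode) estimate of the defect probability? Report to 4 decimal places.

0.6916

The Beta prior is conjugate to a Binomial/Bernoulli likelihood; the update adds successes to α and failures to β.
Posterior: Beta(α+k, β+n−k) = Beta(7.6+23, 4.2+10) = Beta(30.6, 14.2).
Mode of Beta(a,b) for a,b>1 is (a−1)/(a+b−2) = 29.6/42.8 = 0.6916.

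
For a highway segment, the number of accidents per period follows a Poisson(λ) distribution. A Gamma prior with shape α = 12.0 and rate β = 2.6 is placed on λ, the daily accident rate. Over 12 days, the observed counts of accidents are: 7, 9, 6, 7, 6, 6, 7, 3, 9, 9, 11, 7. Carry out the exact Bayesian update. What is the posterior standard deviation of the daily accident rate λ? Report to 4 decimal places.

With a Gamma(shape α, rate β) prior, the Poisson likelihood is conjugate: the posterior is Gamma(α + ΣXᵢ, β + n).
Sum of counts S = 87 over n = 12 days.
Posterior: Gamma(α+S, β+n) = Gamma(12.0+87, 2.6+12) = Gamma(99.0, 14.6).
SD = √α/β = √99.0/14.6 = 0.6815.

0.6815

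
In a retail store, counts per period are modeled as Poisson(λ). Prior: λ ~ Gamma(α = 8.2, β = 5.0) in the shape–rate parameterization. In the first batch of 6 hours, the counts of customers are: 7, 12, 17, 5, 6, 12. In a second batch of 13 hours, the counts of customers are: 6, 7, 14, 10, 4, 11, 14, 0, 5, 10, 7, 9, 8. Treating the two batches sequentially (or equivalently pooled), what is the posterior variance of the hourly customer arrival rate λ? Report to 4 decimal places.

With a Gamma(shape α, rate β) prior, the Poisson likelihood is conjugate: the posterior is Gamma(α + ΣXᵢ, β + n).
Batch 1: sum of counts S = 59 over n = 6 hours.
After batch 1: Gamma(α+S, β+n) = Gamma(8.2+59, 5.0+6) = Gamma(67.2, 11.0).
Batch 2: sum of counts S = 105 over n = 13 hours.
After batch 2: Gamma(α+S, β+n) = Gamma(67.2+105, 11.0+13) = Gamma(172.2, 24.0).
Var = α/β² = 172.2/24.0² = 0.2990.

0.2990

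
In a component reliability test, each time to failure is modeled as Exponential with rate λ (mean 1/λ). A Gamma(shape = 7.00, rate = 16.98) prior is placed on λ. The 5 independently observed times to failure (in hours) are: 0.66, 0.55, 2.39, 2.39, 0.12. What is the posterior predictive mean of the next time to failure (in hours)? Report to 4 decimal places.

With a Gamma(shape α, rate β) prior on the exponential rate λ, the posterior after n observations with total T = Σxᵢ is Gamma(α+n, β+T).
Sum of observations T = 6.11 hours; n = 5.
Posterior: Gamma(7.00+5, 16.98+6.11) = Gamma(12.00, 23.09).
The predictive distribution for the next observation is Lomax; its mean is β/(α−1) = 23.09/11.00 = 2.0991.

2.0991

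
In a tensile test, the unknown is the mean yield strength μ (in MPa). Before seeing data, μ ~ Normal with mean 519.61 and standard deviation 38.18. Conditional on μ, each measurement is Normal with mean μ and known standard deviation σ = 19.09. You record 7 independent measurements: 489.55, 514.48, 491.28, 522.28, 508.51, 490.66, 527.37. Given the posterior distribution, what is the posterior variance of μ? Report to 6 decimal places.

For Normal data with known variance σ², a Normal(μ₀, σ₀²) prior on μ is conjugate. Posterior precision = 1/σ₀² + n/σ²; posterior mean is the precision-weighted average of μ₀ and x̄.
σ₀² = 38.18² = 1457.7124, σ² = 19.09² = 364.4281; σ² + n·σ₀² = 364.4281 + 7·1457.7124 = 10568.4149.
Posterior precision = 1/σ₀² + n/σ² = 1/1457.7124 + 7/364.4281 = (σ² + n·σ₀²)/(σ₀²σ²) = 10568.4149/(1457.7124·364.4281); posterior variance σₙ² = σ₀²σ²/(σ² + n·σ₀²) = 1457.7124·364.4281/10568.4149 = 50.265945.

50.265945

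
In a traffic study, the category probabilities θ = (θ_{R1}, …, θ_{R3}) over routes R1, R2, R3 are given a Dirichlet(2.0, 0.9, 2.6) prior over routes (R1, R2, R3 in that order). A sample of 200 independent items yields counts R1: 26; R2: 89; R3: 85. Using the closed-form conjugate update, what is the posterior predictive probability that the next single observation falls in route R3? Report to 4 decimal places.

0.4263

The Dirichlet prior is conjugate to the Multinomial likelihood: each posterior αⱼ = prior αⱼ + observed count nⱼ.
Posterior concentration: (28.0, 89.9, 87.6), total = 205.5.
P(next = R3 | data) = α_{R3}/Σα = 0.4263.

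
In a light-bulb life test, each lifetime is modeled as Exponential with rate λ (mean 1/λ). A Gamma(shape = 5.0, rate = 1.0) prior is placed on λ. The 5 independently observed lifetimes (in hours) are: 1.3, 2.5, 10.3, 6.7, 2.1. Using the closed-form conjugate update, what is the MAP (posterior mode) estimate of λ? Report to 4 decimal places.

With a Gamma(shape α, rate β) prior on the exponential rate λ, the posterior after n observations with total T = Σxᵢ is Gamma(α+n, β+T).
Sum of observations T = 22.9 hours; n = 5.
Posterior: Gamma(5.0+5, 1.0+22.9) = Gamma(10.0, 23.9).
Mode = (α−1)/β = 0.3766.

0.3766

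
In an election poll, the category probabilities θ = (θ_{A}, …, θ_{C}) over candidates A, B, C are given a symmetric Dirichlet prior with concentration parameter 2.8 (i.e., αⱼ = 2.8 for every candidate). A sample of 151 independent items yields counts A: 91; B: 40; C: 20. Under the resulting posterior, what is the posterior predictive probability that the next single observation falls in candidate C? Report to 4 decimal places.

0.1430

The Dirichlet prior is conjugate to the Multinomial likelihood: each posterior αⱼ = prior αⱼ + observed count nⱼ.
Posterior concentration: (93.8, 42.8, 22.8), total = 159.4.
P(next = C | data) = α_{C}/Σα = 0.1430.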